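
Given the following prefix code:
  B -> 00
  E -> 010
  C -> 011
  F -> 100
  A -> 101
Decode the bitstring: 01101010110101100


Decoding step by step:
Bits 011 -> C
Bits 010 -> E
Bits 101 -> A
Bits 101 -> A
Bits 011 -> C
Bits 00 -> B


Decoded message: CEAACB


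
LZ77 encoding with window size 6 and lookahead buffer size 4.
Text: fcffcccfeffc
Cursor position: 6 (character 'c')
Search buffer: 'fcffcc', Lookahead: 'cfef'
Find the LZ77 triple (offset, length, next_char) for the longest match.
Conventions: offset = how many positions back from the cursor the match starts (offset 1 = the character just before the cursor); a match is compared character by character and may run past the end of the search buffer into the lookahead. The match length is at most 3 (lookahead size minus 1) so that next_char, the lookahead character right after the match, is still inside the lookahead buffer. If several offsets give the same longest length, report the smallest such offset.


Try each offset into the search buffer:
  offset=1 (pos 5, char 'c'): match length 1
  offset=2 (pos 4, char 'c'): match length 1
  offset=3 (pos 3, char 'f'): match length 0
  offset=4 (pos 2, char 'f'): match length 0
  offset=5 (pos 1, char 'c'): match length 2
  offset=6 (pos 0, char 'f'): match length 0
Longest match has length 2 at offset 5.
next_char = character at position 6 + 2 = 8 -> 'e'

Best match: offset=5, length=2 (matching 'cf' starting at position 1)
LZ77 triple: (5, 2, 'e')


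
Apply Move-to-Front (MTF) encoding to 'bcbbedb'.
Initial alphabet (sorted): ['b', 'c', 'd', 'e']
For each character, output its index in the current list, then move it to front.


MTF encoding:
'b': index 0 in ['b', 'c', 'd', 'e'] -> ['b', 'c', 'd', 'e']
'c': index 1 in ['b', 'c', 'd', 'e'] -> ['c', 'b', 'd', 'e']
'b': index 1 in ['c', 'b', 'd', 'e'] -> ['b', 'c', 'd', 'e']
'b': index 0 in ['b', 'c', 'd', 'e'] -> ['b', 'c', 'd', 'e']
'e': index 3 in ['b', 'c', 'd', 'e'] -> ['e', 'b', 'c', 'd']
'd': index 3 in ['e', 'b', 'c', 'd'] -> ['d', 'e', 'b', 'c']
'b': index 2 in ['d', 'e', 'b', 'c'] -> ['b', 'd', 'e', 'c']


Output: [0, 1, 1, 0, 3, 3, 2]


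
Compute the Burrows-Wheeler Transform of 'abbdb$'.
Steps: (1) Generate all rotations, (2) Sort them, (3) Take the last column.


Rotations (sorted):
  0: $abbdb -> last char: b
  1: abbdb$ -> last char: $
  2: b$abbd -> last char: d
  3: bbdb$a -> last char: a
  4: bdb$ab -> last char: b
  5: db$abb -> last char: b


BWT = b$dabb


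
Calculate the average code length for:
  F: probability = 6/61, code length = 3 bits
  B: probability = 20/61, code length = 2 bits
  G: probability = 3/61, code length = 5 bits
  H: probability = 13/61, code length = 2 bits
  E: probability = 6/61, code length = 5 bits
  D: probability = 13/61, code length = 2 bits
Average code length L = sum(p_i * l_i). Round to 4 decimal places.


Weighted contributions p_i * l_i:
  F: (6/61) * 3 = 18/61
  B: (20/61) * 2 = 40/61
  G: (3/61) * 5 = 15/61
  H: (13/61) * 2 = 26/61
  E: (6/61) * 5 = 30/61
  D: (13/61) * 2 = 26/61
Sum = (18 + 40 + 15 + 26 + 30 + 26)/61 = 155/61

L = 155/61 = 2.5410 bits/symbol


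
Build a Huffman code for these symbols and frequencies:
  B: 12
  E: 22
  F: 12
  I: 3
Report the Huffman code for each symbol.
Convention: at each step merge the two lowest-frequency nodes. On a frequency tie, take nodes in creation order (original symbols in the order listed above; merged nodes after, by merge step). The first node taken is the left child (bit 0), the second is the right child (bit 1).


Huffman tree construction:
Step 1: Merge I(3) + B(12) = 15
Step 2: Merge F(12) + (I+B)(15) = 27
Step 3: Merge E(22) + (F+(I+B))(27) = 49
Read each symbol's code off the tree from the root (left child = 0, right child = 1).

Codes:
  B: 111 (length 3)
  E: 0 (length 1)
  F: 10 (length 2)
  I: 110 (length 3)
Average code length: 91/49 = 1.8571 bits/symbol


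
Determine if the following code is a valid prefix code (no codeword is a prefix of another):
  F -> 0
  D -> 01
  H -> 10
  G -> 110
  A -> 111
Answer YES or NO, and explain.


Checking each pair (does one codeword prefix another?):
  F='0' vs D='01': prefix -- VIOLATION

NO -- this is NOT a valid prefix code. F (0) is a prefix of D (01).


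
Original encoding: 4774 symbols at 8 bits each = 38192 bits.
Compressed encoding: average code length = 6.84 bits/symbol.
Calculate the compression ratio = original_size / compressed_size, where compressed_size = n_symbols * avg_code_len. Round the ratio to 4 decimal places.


original_size = n_symbols * orig_bits = 4774 * 8 = 38192 bits
compressed_size = n_symbols * avg_code_len = 4774 * 6.84 = 32654.16 bits
ratio = original_size / compressed_size = 38192 / 32654.16 = 1.1696

Compression ratio = 1.1696


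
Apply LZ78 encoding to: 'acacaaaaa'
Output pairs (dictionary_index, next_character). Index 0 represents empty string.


LZ78 encoding steps:
Dictionary: {0: ''}
Step 1: w='' (idx 0), next='a' -> output (0, 'a'), add 'a' as idx 1
Step 2: w='' (idx 0), next='c' -> output (0, 'c'), add 'c' as idx 2
Step 3: w='a' (idx 1), next='c' -> output (1, 'c'), add 'ac' as idx 3
Step 4: w='a' (idx 1), next='a' -> output (1, 'a'), add 'aa' as idx 4
Step 5: w='aa' (idx 4), next='a' -> output (4, 'a'), add 'aaa' as idx 5


Encoded: [(0, 'a'), (0, 'c'), (1, 'c'), (1, 'a'), (4, 'a')]


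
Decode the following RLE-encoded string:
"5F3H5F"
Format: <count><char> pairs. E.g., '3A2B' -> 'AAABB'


Expanding each <count><char> pair:
  5F -> 'FFFFF'
  3H -> 'HHH'
  5F -> 'FFFFF'

Decoded = FFFFFHHHFFFFF


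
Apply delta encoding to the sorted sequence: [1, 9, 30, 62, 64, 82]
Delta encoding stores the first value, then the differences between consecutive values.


First value: 1
Deltas:
  9 - 1 = 8
  30 - 9 = 21
  62 - 30 = 32
  64 - 62 = 2
  82 - 64 = 18


Delta encoded: [1, 8, 21, 32, 2, 18]


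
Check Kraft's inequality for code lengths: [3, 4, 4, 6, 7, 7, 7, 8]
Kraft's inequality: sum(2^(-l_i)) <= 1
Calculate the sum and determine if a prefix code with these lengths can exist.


Sum = 2^(-3) + 2^(-4) + 2^(-4) + 2^(-6) + 2^(-7) + 2^(-7) + 2^(-7) + 2^(-8)
    = 0.125 + 0.0625 + 0.0625 + 0.015625 + 0.0078125 + 0.0078125 + 0.0078125 + 0.00390625
    = 75/256 = 0.29296875
Since 0.29296875 <= 1, Kraft's inequality IS satisfied.
A prefix code with these lengths CAN exist.

Kraft sum = 0.29296875. Satisfied.


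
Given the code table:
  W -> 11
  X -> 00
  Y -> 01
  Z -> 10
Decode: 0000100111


Decoding:
00 -> X
00 -> X
10 -> Z
01 -> Y
11 -> W


Result: XXZYW


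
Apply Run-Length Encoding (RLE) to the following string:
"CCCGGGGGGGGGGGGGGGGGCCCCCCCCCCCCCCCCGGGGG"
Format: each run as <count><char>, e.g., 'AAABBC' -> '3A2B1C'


Scanning runs left to right:
  i=0: run of 'C' x 3 -> '3C'
  i=3: run of 'G' x 17 -> '17G'
  i=20: run of 'C' x 16 -> '16C'
  i=36: run of 'G' x 5 -> '5G'

RLE = 3C17G16C5G


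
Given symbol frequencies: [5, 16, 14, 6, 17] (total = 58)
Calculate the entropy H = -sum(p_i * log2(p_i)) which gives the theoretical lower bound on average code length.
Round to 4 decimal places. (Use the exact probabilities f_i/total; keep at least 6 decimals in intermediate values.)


Per-symbol terms -p_i * log2(p_i) with p_i = f_i/58:
  p = 5/58 = 0.086207: log2(p) = -3.536053, -p*log2(p) = 0.304832
  p = 16/58 = 0.275862: log2(p) = -1.857981, -p*log2(p) = 0.512546
  p = 14/58 = 0.241379: log2(p) = -2.050626, -p*log2(p) = 0.494979
  p = 6/58 = 0.103448: log2(p) = -3.273018, -p*log2(p) = 0.338588
  p = 17/58 = 0.293103: log2(p) = -1.770518, -p*log2(p) = 0.518945
H = 0.304832 + 0.512546 + 0.494979 + 0.338588 + 0.518945 = 2.169890

H = 2.1699 bits/symbol


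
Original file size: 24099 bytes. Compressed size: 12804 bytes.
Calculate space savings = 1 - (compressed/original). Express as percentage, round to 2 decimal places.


ratio = compressed/original = 12804/24099 = 0.531308
savings = 1 - ratio = 1 - 0.531308 = 0.468692
as a percentage: 0.468692 * 100 = 46.87%

Space savings = 1 - 12804/24099 = 46.87%


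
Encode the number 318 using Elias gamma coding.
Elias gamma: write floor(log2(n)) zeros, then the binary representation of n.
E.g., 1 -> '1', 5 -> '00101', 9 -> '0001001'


num_bits = floor(log2(318)) + 1 = 9
leading_zeros = num_bits - 1 = 8
binary(318) = 100111110

Elias gamma(318) = '00000000' + '100111110' = 00000000100111110 (17 bits)


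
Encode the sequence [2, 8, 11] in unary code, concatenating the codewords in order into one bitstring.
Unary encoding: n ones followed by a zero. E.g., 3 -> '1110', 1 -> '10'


Encode each number as n ones followed by a terminating 0:
  2 -> 110 (3 bits)
  8 -> 111111110 (9 bits)
  11 -> 111111111110 (12 bits)
Total length = 3 + 9 + 12 = 24 bits.

Unary([2, 8, 11]) = 110111111110111111111110 (24 bits)


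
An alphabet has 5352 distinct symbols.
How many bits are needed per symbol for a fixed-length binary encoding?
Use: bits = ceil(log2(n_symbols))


log2(5352) = 12.3859
Bracket: 2^12 = 4096 < 5352 <= 2^13 = 8192
So ceil(log2(5352)) = 13

bits = ceil(log2(5352)) = ceil(12.3859) = 13 bits


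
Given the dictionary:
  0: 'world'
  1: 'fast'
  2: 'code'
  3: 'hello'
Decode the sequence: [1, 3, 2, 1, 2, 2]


Look up each index in the dictionary:
  1 -> 'fast'
  3 -> 'hello'
  2 -> 'code'
  1 -> 'fast'
  2 -> 'code'
  2 -> 'code'

Decoded: "fast hello code fast code code"


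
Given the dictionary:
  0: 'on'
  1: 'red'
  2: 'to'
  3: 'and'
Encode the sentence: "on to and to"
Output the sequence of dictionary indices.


Look up each word in the dictionary:
  'on' -> 0
  'to' -> 2
  'and' -> 3
  'to' -> 2

Encoded: [0, 2, 3, 2]


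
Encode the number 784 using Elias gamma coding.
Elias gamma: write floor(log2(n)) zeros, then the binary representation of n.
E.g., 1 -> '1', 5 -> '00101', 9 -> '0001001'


num_bits = floor(log2(784)) + 1 = 10
leading_zeros = num_bits - 1 = 9
binary(784) = 1100010000

Elias gamma(784) = '000000000' + '1100010000' = 0000000001100010000 (19 bits)


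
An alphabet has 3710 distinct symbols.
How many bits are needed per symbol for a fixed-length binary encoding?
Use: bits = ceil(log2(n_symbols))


log2(3710) = 11.8572
Bracket: 2^11 = 2048 < 3710 <= 2^12 = 4096
So ceil(log2(3710)) = 12

bits = ceil(log2(3710)) = ceil(11.8572) = 12 bits


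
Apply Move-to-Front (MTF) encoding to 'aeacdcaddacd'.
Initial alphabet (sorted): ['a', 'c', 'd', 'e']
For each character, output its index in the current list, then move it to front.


MTF encoding:
'a': index 0 in ['a', 'c', 'd', 'e'] -> ['a', 'c', 'd', 'e']
'e': index 3 in ['a', 'c', 'd', 'e'] -> ['e', 'a', 'c', 'd']
'a': index 1 in ['e', 'a', 'c', 'd'] -> ['a', 'e', 'c', 'd']
'c': index 2 in ['a', 'e', 'c', 'd'] -> ['c', 'a', 'e', 'd']
'd': index 3 in ['c', 'a', 'e', 'd'] -> ['d', 'c', 'a', 'e']
'c': index 1 in ['d', 'c', 'a', 'e'] -> ['c', 'd', 'a', 'e']
'a': index 2 in ['c', 'd', 'a', 'e'] -> ['a', 'c', 'd', 'e']
'd': index 2 in ['a', 'c', 'd', 'e'] -> ['d', 'a', 'c', 'e']
'd': index 0 in ['d', 'a', 'c', 'e'] -> ['d', 'a', 'c', 'e']
'a': index 1 in ['d', 'a', 'c', 'e'] -> ['a', 'd', 'c', 'e']
'c': index 2 in ['a', 'd', 'c', 'e'] -> ['c', 'a', 'd', 'e']
'd': index 2 in ['c', 'a', 'd', 'e'] -> ['d', 'c', 'a', 'e']


Output: [0, 3, 1, 2, 3, 1, 2, 2, 0, 1, 2, 2]


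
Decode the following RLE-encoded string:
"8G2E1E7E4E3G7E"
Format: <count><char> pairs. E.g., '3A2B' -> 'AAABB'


Expanding each <count><char> pair:
  8G -> 'GGGGGGGG'
  2E -> 'EE'
  1E -> 'E'
  7E -> 'EEEEEEE'
  4E -> 'EEEE'
  3G -> 'GGG'
  7E -> 'EEEEEEE'

Decoded = GGGGGGGGEEEEEEEEEEEEEEGGGEEEEEEE


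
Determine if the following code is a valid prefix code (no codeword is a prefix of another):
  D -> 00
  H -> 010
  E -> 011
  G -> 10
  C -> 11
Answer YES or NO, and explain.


Checking each pair (does one codeword prefix another?):
  D='00' vs H='010': no prefix
  D='00' vs E='011': no prefix
  D='00' vs G='10': no prefix
  D='00' vs C='11': no prefix
  H='010' vs D='00': no prefix
  H='010' vs E='011': no prefix
  H='010' vs G='10': no prefix
  H='010' vs C='11': no prefix
  E='011' vs D='00': no prefix
  E='011' vs H='010': no prefix
  E='011' vs G='10': no prefix
  E='011' vs C='11': no prefix
  G='10' vs D='00': no prefix
  G='10' vs H='010': no prefix
  G='10' vs E='011': no prefix
  G='10' vs C='11': no prefix
  C='11' vs D='00': no prefix
  C='11' vs H='010': no prefix
  C='11' vs E='011': no prefix
  C='11' vs G='10': no prefix
No violation found over all pairs.

YES -- this is a valid prefix code. No codeword is a prefix of any other codeword.


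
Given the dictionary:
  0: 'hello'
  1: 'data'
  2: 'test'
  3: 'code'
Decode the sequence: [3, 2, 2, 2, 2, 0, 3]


Look up each index in the dictionary:
  3 -> 'code'
  2 -> 'test'
  2 -> 'test'
  2 -> 'test'
  2 -> 'test'
  0 -> 'hello'
  3 -> 'code'

Decoded: "code test test test test hello code"


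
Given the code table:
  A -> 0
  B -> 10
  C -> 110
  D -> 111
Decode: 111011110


Decoding:
111 -> D
0 -> A
111 -> D
10 -> B


Result: DADB


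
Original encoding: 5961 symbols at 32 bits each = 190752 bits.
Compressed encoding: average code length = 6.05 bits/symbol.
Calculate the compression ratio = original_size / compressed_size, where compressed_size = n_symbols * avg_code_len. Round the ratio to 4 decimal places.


original_size = n_symbols * orig_bits = 5961 * 32 = 190752 bits
compressed_size = n_symbols * avg_code_len = 5961 * 6.05 = 36064.05 bits
ratio = original_size / compressed_size = 190752 / 36064.05 = 5.2893

Compression ratio = 5.2893


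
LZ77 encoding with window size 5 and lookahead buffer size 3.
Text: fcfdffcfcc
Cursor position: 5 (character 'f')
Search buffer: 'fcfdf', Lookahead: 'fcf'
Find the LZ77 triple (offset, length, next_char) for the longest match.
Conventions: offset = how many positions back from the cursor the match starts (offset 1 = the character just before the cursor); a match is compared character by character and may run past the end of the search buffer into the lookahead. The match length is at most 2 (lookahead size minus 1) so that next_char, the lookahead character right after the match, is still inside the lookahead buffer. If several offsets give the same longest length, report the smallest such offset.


Try each offset into the search buffer:
  offset=1 (pos 4, char 'f'): match length 1
  offset=2 (pos 3, char 'd'): match length 0
  offset=3 (pos 2, char 'f'): match length 1
  offset=4 (pos 1, char 'c'): match length 0
  offset=5 (pos 0, char 'f'): match length 2
Longest match has length 2 at offset 5.
next_char = character at position 5 + 2 = 7 -> 'f'

Best match: offset=5, length=2 (matching 'fc' starting at position 0)
LZ77 triple: (5, 2, 'f')


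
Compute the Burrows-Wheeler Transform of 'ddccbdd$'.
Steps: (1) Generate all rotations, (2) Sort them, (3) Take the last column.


Rotations (sorted):
  0: $ddccbdd -> last char: d
  1: bdd$ddcc -> last char: c
  2: cbdd$ddc -> last char: c
  3: ccbdd$dd -> last char: d
  4: d$ddccbd -> last char: d
  5: dccbdd$d -> last char: d
  6: dd$ddccb -> last char: b
  7: ddccbdd$ -> last char: $


BWT = dccdddb$


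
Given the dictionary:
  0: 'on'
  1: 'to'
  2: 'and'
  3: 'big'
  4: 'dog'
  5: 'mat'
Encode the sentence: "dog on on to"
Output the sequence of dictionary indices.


Look up each word in the dictionary:
  'dog' -> 4
  'on' -> 0
  'on' -> 0
  'to' -> 1

Encoded: [4, 0, 0, 1]


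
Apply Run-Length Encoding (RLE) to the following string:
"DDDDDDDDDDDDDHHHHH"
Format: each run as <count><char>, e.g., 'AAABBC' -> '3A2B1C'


Scanning runs left to right:
  i=0: run of 'D' x 13 -> '13D'
  i=13: run of 'H' x 5 -> '5H'

RLE = 13D5H


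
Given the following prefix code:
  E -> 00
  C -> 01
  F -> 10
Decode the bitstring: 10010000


Decoding step by step:
Bits 10 -> F
Bits 01 -> C
Bits 00 -> E
Bits 00 -> E


Decoded message: FCEE


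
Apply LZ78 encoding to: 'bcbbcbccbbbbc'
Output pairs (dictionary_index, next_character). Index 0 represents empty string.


LZ78 encoding steps:
Dictionary: {0: ''}
Step 1: w='' (idx 0), next='b' -> output (0, 'b'), add 'b' as idx 1
Step 2: w='' (idx 0), next='c' -> output (0, 'c'), add 'c' as idx 2
Step 3: w='b' (idx 1), next='b' -> output (1, 'b'), add 'bb' as idx 3
Step 4: w='c' (idx 2), next='b' -> output (2, 'b'), add 'cb' as idx 4
Step 5: w='c' (idx 2), next='c' -> output (2, 'c'), add 'cc' as idx 5
Step 6: w='bb' (idx 3), next='b' -> output (3, 'b'), add 'bbb' as idx 6
Step 7: w='b' (idx 1), next='c' -> output (1, 'c'), add 'bc' as idx 7


Encoded: [(0, 'b'), (0, 'c'), (1, 'b'), (2, 'b'), (2, 'c'), (3, 'b'), (1, 'c')]


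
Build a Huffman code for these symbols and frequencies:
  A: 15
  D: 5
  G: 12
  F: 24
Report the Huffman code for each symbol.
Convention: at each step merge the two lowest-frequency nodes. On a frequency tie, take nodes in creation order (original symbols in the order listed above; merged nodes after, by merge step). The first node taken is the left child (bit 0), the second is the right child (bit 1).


Huffman tree construction:
Step 1: Merge D(5) + G(12) = 17
Step 2: Merge A(15) + (D+G)(17) = 32
Step 3: Merge F(24) + (A+(D+G))(32) = 56
Read each symbol's code off the tree from the root (left child = 0, right child = 1).

Codes:
  A: 10 (length 2)
  D: 110 (length 3)
  G: 111 (length 3)
  F: 0 (length 1)
Average code length: 105/56 = 1.8750 bits/symbol


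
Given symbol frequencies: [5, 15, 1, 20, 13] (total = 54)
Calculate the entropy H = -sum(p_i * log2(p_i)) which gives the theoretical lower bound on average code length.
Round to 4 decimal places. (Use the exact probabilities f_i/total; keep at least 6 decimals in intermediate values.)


Per-symbol terms -p_i * log2(p_i) with p_i = f_i/54:
  p = 5/54 = 0.092593: log2(p) = -3.432959, -p*log2(p) = 0.317867
  p = 15/54 = 0.277778: log2(p) = -1.847997, -p*log2(p) = 0.513332
  p = 1/54 = 0.018519: log2(p) = -5.754888, -p*log2(p) = 0.106572
  p = 20/54 = 0.370370: log2(p) = -1.432959, -p*log2(p) = 0.530726
  p = 13/54 = 0.240741: log2(p) = -2.054448, -p*log2(p) = 0.494589
H = 0.317867 + 0.513332 + 0.106572 + 0.530726 + 0.494589 = 1.963086

H = 1.9631 bits/symbol


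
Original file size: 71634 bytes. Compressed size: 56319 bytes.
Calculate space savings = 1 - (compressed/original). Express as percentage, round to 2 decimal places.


ratio = compressed/original = 56319/71634 = 0.786205
savings = 1 - ratio = 1 - 0.786205 = 0.213795
as a percentage: 0.213795 * 100 = 21.38%

Space savings = 1 - 56319/71634 = 21.38%


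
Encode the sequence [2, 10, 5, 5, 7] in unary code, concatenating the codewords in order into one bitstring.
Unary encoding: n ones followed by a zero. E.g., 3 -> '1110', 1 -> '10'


Encode each number as n ones followed by a terminating 0:
  2 -> 110 (3 bits)
  10 -> 11111111110 (11 bits)
  5 -> 111110 (6 bits)
  5 -> 111110 (6 bits)
  7 -> 11111110 (8 bits)
Total length = 3 + 11 + 6 + 6 + 8 = 34 bits.

Unary([2, 10, 5, 5, 7]) = 1101111111111011111011111011111110 (34 bits)


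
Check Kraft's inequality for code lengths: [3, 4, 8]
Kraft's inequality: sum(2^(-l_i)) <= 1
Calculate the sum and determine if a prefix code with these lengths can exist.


Sum = 2^(-3) + 2^(-4) + 2^(-8)
    = 0.125 + 0.0625 + 0.00390625
    = 49/256 = 0.19140625
Since 0.19140625 <= 1, Kraft's inequality IS satisfied.
A prefix code with these lengths CAN exist.

Kraft sum = 0.19140625. Satisfied.


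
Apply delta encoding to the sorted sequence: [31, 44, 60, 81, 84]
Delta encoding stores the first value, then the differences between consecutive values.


First value: 31
Deltas:
  44 - 31 = 13
  60 - 44 = 16
  81 - 60 = 21
  84 - 81 = 3


Delta encoded: [31, 13, 16, 21, 3]


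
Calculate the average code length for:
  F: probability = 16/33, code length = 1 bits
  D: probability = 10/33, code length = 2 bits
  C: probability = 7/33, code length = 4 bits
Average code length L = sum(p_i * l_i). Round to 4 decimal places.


Weighted contributions p_i * l_i:
  F: (16/33) * 1 = 16/33
  D: (10/33) * 2 = 20/33
  C: (7/33) * 4 = 28/33
Sum = (16 + 20 + 28)/33 = 64/33

L = 64/33 = 1.9394 bits/symbol


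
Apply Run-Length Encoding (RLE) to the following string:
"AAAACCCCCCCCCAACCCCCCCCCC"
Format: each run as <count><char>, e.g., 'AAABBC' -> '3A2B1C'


Scanning runs left to right:
  i=0: run of 'A' x 4 -> '4A'
  i=4: run of 'C' x 9 -> '9C'
  i=13: run of 'A' x 2 -> '2A'
  i=15: run of 'C' x 10 -> '10C'

RLE = 4A9C2A10C


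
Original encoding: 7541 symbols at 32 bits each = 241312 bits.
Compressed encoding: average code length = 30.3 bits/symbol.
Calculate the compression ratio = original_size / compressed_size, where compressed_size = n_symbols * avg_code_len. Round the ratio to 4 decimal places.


original_size = n_symbols * orig_bits = 7541 * 32 = 241312 bits
compressed_size = n_symbols * avg_code_len = 7541 * 30.3 = 228492.3 bits
ratio = original_size / compressed_size = 241312 / 228492.3 = 1.0561

Compression ratio = 1.0561


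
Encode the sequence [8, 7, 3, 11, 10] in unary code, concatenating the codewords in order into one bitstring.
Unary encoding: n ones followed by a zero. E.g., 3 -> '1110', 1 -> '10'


Encode each number as n ones followed by a terminating 0:
  8 -> 111111110 (9 bits)
  7 -> 11111110 (8 bits)
  3 -> 1110 (4 bits)
  11 -> 111111111110 (12 bits)
  10 -> 11111111110 (11 bits)
Total length = 9 + 8 + 4 + 12 + 11 = 44 bits.

Unary([8, 7, 3, 11, 10]) = 11111111011111110111011111111111011111111110 (44 bits)


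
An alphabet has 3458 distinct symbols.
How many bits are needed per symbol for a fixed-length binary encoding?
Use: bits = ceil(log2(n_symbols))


log2(3458) = 11.7557
Bracket: 2^11 = 2048 < 3458 <= 2^12 = 4096
So ceil(log2(3458)) = 12

bits = ceil(log2(3458)) = ceil(11.7557) = 12 bits


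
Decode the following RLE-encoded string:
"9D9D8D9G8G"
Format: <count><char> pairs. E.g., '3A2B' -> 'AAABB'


Expanding each <count><char> pair:
  9D -> 'DDDDDDDDD'
  9D -> 'DDDDDDDDD'
  8D -> 'DDDDDDDD'
  9G -> 'GGGGGGGGG'
  8G -> 'GGGGGGGG'

Decoded = DDDDDDDDDDDDDDDDDDDDDDDDDDGGGGGGGGGGGGGGGGG


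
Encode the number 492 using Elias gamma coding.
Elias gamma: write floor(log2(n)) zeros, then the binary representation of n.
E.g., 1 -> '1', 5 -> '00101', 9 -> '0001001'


num_bits = floor(log2(492)) + 1 = 9
leading_zeros = num_bits - 1 = 8
binary(492) = 111101100

Elias gamma(492) = '00000000' + '111101100' = 00000000111101100 (17 bits)


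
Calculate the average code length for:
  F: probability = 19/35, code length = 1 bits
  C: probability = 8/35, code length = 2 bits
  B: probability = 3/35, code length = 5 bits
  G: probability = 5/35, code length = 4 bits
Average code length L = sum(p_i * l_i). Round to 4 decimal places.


Weighted contributions p_i * l_i:
  F: (19/35) * 1 = 19/35
  C: (8/35) * 2 = 16/35
  B: (3/35) * 5 = 15/35
  G: (5/35) * 4 = 20/35
Sum = (19 + 16 + 15 + 20)/35 = 70/35

L = 70/35 = 2.0000 bits/symbol


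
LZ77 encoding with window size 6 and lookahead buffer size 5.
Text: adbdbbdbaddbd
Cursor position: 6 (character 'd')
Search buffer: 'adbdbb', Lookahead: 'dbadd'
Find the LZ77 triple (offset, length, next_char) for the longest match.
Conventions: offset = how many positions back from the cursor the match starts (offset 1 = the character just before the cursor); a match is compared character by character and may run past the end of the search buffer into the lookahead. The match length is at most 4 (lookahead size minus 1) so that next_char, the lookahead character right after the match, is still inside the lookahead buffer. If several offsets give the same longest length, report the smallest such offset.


Try each offset into the search buffer:
  offset=1 (pos 5, char 'b'): match length 0
  offset=2 (pos 4, char 'b'): match length 0
  offset=3 (pos 3, char 'd'): match length 2
  offset=4 (pos 2, char 'b'): match length 0
  offset=5 (pos 1, char 'd'): match length 2
  offset=6 (pos 0, char 'a'): match length 0
Longest match has length 2, found at offsets 3, 5; take the smallest, offset 3.
next_char = character at position 6 + 2 = 8 -> 'a'

Best match: offset=3, length=2 (matching 'db' starting at position 3)
LZ77 triple: (3, 2, 'a')


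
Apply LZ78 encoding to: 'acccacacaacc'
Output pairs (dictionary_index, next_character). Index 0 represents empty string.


LZ78 encoding steps:
Dictionary: {0: ''}
Step 1: w='' (idx 0), next='a' -> output (0, 'a'), add 'a' as idx 1
Step 2: w='' (idx 0), next='c' -> output (0, 'c'), add 'c' as idx 2
Step 3: w='c' (idx 2), next='c' -> output (2, 'c'), add 'cc' as idx 3
Step 4: w='a' (idx 1), next='c' -> output (1, 'c'), add 'ac' as idx 4
Step 5: w='ac' (idx 4), next='a' -> output (4, 'a'), add 'aca' as idx 5
Step 6: w='ac' (idx 4), next='c' -> output (4, 'c'), add 'acc' as idx 6


Encoded: [(0, 'a'), (0, 'c'), (2, 'c'), (1, 'c'), (4, 'a'), (4, 'c')]


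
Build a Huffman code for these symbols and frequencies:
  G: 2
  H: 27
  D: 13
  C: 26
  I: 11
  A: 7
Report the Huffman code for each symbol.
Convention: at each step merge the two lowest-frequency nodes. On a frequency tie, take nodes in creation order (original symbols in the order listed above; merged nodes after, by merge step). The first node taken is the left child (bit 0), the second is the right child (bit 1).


Huffman tree construction:
Step 1: Merge G(2) + A(7) = 9
Step 2: Merge (G+A)(9) + I(11) = 20
Step 3: Merge D(13) + ((G+A)+I)(20) = 33
Step 4: Merge C(26) + H(27) = 53
Step 5: Merge (D+((G+A)+I))(33) + (C+H)(53) = 86
Read each symbol's code off the tree from the root (left child = 0, right child = 1).

Codes:
  G: 0100 (length 4)
  H: 11 (length 2)
  D: 00 (length 2)
  C: 10 (length 2)
  I: 011 (length 3)
  A: 0101 (length 4)
Average code length: 201/86 = 2.3372 bits/symbol


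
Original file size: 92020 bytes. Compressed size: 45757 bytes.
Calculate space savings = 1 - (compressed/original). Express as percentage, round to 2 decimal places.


ratio = compressed/original = 45757/92020 = 0.497251
savings = 1 - ratio = 1 - 0.497251 = 0.502749
as a percentage: 0.502749 * 100 = 50.27%

Space savings = 1 - 45757/92020 = 50.27%


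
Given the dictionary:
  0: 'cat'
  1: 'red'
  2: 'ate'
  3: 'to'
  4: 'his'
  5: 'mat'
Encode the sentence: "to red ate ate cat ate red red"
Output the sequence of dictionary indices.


Look up each word in the dictionary:
  'to' -> 3
  'red' -> 1
  'ate' -> 2
  'ate' -> 2
  'cat' -> 0
  'ate' -> 2
  'red' -> 1
  'red' -> 1

Encoded: [3, 1, 2, 2, 0, 2, 1, 1]


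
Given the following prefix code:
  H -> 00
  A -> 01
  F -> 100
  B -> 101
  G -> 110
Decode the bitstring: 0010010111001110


Decoding step by step:
Bits 00 -> H
Bits 100 -> F
Bits 101 -> B
Bits 110 -> G
Bits 01 -> A
Bits 110 -> G


Decoded message: HFBGAG


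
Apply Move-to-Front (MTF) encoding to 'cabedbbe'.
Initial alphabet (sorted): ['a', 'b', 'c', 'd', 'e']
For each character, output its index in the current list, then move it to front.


MTF encoding:
'c': index 2 in ['a', 'b', 'c', 'd', 'e'] -> ['c', 'a', 'b', 'd', 'e']
'a': index 1 in ['c', 'a', 'b', 'd', 'e'] -> ['a', 'c', 'b', 'd', 'e']
'b': index 2 in ['a', 'c', 'b', 'd', 'e'] -> ['b', 'a', 'c', 'd', 'e']
'e': index 4 in ['b', 'a', 'c', 'd', 'e'] -> ['e', 'b', 'a', 'c', 'd']
'd': index 4 in ['e', 'b', 'a', 'c', 'd'] -> ['d', 'e', 'b', 'a', 'c']
'b': index 2 in ['d', 'e', 'b', 'a', 'c'] -> ['b', 'd', 'e', 'a', 'c']
'b': index 0 in ['b', 'd', 'e', 'a', 'c'] -> ['b', 'd', 'e', 'a', 'c']
'e': index 2 in ['b', 'd', 'e', 'a', 'c'] -> ['e', 'b', 'd', 'a', 'c']


Output: [2, 1, 2, 4, 4, 2, 0, 2]


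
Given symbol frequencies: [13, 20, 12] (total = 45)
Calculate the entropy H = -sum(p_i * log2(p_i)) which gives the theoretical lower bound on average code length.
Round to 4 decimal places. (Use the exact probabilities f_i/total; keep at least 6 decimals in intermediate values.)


Per-symbol terms -p_i * log2(p_i) with p_i = f_i/45:
  p = 13/45 = 0.288889: log2(p) = -1.791413, -p*log2(p) = 0.517519
  p = 20/45 = 0.444444: log2(p) = -1.169925, -p*log2(p) = 0.519967
  p = 12/45 = 0.266667: log2(p) = -1.906891, -p*log2(p) = 0.508504
H = 0.517519 + 0.519967 + 0.508504 = 1.545990

H = 1.546 bits/symbol


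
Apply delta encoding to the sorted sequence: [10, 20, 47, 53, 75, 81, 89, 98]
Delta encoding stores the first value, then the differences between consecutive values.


First value: 10
Deltas:
  20 - 10 = 10
  47 - 20 = 27
  53 - 47 = 6
  75 - 53 = 22
  81 - 75 = 6
  89 - 81 = 8
  98 - 89 = 9


Delta encoded: [10, 10, 27, 6, 22, 6, 8, 9]


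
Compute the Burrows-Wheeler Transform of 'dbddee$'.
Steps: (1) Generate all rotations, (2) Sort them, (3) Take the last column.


Rotations (sorted):
  0: $dbddee -> last char: e
  1: bddee$d -> last char: d
  2: dbddee$ -> last char: $
  3: ddee$db -> last char: b
  4: dee$dbd -> last char: d
  5: e$dbdde -> last char: e
  6: ee$dbdd -> last char: d


BWT = ed$bded


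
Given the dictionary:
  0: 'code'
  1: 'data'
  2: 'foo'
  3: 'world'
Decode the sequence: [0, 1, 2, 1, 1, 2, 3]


Look up each index in the dictionary:
  0 -> 'code'
  1 -> 'data'
  2 -> 'foo'
  1 -> 'data'
  1 -> 'data'
  2 -> 'foo'
  3 -> 'world'

Decoded: "code data foo data data foo world"


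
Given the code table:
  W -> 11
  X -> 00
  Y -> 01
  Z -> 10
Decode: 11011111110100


Decoding:
11 -> W
01 -> Y
11 -> W
11 -> W
11 -> W
01 -> Y
00 -> X


Result: WYWWWYX


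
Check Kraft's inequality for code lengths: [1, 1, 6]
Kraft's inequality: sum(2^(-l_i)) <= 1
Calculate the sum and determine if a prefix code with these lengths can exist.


Sum = 2^(-1) + 2^(-1) + 2^(-6)
    = 0.5 + 0.5 + 0.015625
    = 65/64 = 1.015625
Since 1.015625 > 1, Kraft's inequality is NOT satisfied.
A prefix code with these lengths CANNOT exist.

Kraft sum = 1.015625. Not satisfied.


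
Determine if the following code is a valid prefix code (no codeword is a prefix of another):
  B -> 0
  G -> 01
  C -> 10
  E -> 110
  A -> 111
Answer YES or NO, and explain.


Checking each pair (does one codeword prefix another?):
  B='0' vs G='01': prefix -- VIOLATION

NO -- this is NOT a valid prefix code. B (0) is a prefix of G (01).


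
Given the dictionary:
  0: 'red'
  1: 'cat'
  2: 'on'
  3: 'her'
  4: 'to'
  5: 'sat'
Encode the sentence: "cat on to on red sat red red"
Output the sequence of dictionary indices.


Look up each word in the dictionary:
  'cat' -> 1
  'on' -> 2
  'to' -> 4
  'on' -> 2
  'red' -> 0
  'sat' -> 5
  'red' -> 0
  'red' -> 0

Encoded: [1, 2, 4, 2, 0, 5, 0, 0]


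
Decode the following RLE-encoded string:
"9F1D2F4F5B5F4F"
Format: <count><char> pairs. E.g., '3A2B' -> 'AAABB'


Expanding each <count><char> pair:
  9F -> 'FFFFFFFFF'
  1D -> 'D'
  2F -> 'FF'
  4F -> 'FFFF'
  5B -> 'BBBBB'
  5F -> 'FFFFF'
  4F -> 'FFFF'

Decoded = FFFFFFFFFDFFFFFFBBBBBFFFFFFFFF


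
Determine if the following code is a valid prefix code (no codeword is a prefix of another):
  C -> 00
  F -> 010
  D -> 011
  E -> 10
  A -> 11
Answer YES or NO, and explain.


Checking each pair (does one codeword prefix another?):
  C='00' vs F='010': no prefix
  C='00' vs D='011': no prefix
  C='00' vs E='10': no prefix
  C='00' vs A='11': no prefix
  F='010' vs C='00': no prefix
  F='010' vs D='011': no prefix
  F='010' vs E='10': no prefix
  F='010' vs A='11': no prefix
  D='011' vs C='00': no prefix
  D='011' vs F='010': no prefix
  D='011' vs E='10': no prefix
  D='011' vs A='11': no prefix
  E='10' vs C='00': no prefix
  E='10' vs F='010': no prefix
  E='10' vs D='011': no prefix
  E='10' vs A='11': no prefix
  A='11' vs C='00': no prefix
  A='11' vs F='010': no prefix
  A='11' vs D='011': no prefix
  A='11' vs E='10': no prefix
No violation found over all pairs.

YES -- this is a valid prefix code. No codeword is a prefix of any other codeword.


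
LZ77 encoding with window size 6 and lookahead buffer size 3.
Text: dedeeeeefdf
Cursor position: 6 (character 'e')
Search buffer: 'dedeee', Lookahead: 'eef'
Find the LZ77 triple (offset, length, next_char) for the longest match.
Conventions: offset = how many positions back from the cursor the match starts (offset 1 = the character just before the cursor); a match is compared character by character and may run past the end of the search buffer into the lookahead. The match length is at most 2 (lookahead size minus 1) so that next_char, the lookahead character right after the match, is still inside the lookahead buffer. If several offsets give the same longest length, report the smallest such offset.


Try each offset into the search buffer:
  offset=1 (pos 5, char 'e'): match length 2
  offset=2 (pos 4, char 'e'): match length 2
  offset=3 (pos 3, char 'e'): match length 2
  offset=4 (pos 2, char 'd'): match length 0
  offset=5 (pos 1, char 'e'): match length 1
  offset=6 (pos 0, char 'd'): match length 0
Longest match has length 2, found at offsets 1, 2, 3; take the smallest, offset 1.
next_char = character at position 6 + 2 = 8 -> 'f'

Best match: offset=1, length=2 (matching 'ee' starting at position 5)
LZ77 triple: (1, 2, 'f')


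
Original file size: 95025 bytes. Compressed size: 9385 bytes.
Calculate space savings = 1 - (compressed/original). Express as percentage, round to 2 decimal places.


ratio = compressed/original = 9385/95025 = 0.098763
savings = 1 - ratio = 1 - 0.098763 = 0.901237
as a percentage: 0.901237 * 100 = 90.12%

Space savings = 1 - 9385/95025 = 90.12%


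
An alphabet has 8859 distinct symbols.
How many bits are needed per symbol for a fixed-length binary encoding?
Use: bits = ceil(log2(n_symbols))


log2(8859) = 13.1129
Bracket: 2^13 = 8192 < 8859 <= 2^14 = 16384
So ceil(log2(8859)) = 14

bits = ceil(log2(8859)) = ceil(13.1129) = 14 bits


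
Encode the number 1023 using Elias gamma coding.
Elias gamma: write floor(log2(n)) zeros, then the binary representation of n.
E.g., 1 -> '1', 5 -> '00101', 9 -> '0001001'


num_bits = floor(log2(1023)) + 1 = 10
leading_zeros = num_bits - 1 = 9
binary(1023) = 1111111111

Elias gamma(1023) = '000000000' + '1111111111' = 0000000001111111111 (19 bits)


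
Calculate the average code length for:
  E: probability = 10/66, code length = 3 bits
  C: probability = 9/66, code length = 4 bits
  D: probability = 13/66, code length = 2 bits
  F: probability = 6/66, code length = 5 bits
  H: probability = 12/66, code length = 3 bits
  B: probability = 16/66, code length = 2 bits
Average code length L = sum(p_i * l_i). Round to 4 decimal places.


Weighted contributions p_i * l_i:
  E: (10/66) * 3 = 30/66
  C: (9/66) * 4 = 36/66
  D: (13/66) * 2 = 26/66
  F: (6/66) * 5 = 30/66
  H: (12/66) * 3 = 36/66
  B: (16/66) * 2 = 32/66
Sum = (30 + 36 + 26 + 30 + 36 + 32)/66 = 190/66

L = 190/66 = 2.8788 bits/symbol


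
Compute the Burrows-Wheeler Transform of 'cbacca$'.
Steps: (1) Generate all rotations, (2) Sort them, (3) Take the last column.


Rotations (sorted):
  0: $cbacca -> last char: a
  1: a$cbacc -> last char: c
  2: acca$cb -> last char: b
  3: bacca$c -> last char: c
  4: ca$cbac -> last char: c
  5: cbacca$ -> last char: $
  6: cca$cba -> last char: a


BWT = acbcc$a


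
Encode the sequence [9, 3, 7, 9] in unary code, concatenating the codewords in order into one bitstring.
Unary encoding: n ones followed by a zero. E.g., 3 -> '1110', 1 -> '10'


Encode each number as n ones followed by a terminating 0:
  9 -> 1111111110 (10 bits)
  3 -> 1110 (4 bits)
  7 -> 11111110 (8 bits)
  9 -> 1111111110 (10 bits)
Total length = 10 + 4 + 8 + 10 = 32 bits.

Unary([9, 3, 7, 9]) = 11111111101110111111101111111110 (32 bits)


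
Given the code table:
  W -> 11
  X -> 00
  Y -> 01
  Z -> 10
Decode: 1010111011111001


Decoding:
10 -> Z
10 -> Z
11 -> W
10 -> Z
11 -> W
11 -> W
10 -> Z
01 -> Y


Result: ZZWZWWZY


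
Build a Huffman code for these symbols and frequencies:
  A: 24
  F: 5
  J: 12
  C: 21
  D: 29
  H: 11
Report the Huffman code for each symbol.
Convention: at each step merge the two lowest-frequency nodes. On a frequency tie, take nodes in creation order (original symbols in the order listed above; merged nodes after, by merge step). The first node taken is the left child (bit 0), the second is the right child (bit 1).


Huffman tree construction:
Step 1: Merge F(5) + H(11) = 16
Step 2: Merge J(12) + (F+H)(16) = 28
Step 3: Merge C(21) + A(24) = 45
Step 4: Merge (J+(F+H))(28) + D(29) = 57
Step 5: Merge (C+A)(45) + ((J+(F+H))+D)(57) = 102
Read each symbol's code off the tree from the root (left child = 0, right child = 1).

Codes:
  A: 01 (length 2)
  F: 1010 (length 4)
  J: 100 (length 3)
  C: 00 (length 2)
  D: 11 (length 2)
  H: 1011 (length 4)
Average code length: 248/102 = 2.4314 bits/symbol


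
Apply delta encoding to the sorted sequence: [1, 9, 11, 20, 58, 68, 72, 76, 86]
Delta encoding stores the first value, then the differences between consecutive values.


First value: 1
Deltas:
  9 - 1 = 8
  11 - 9 = 2
  20 - 11 = 9
  58 - 20 = 38
  68 - 58 = 10
  72 - 68 = 4
  76 - 72 = 4
  86 - 76 = 10


Delta encoded: [1, 8, 2, 9, 38, 10, 4, 4, 10]


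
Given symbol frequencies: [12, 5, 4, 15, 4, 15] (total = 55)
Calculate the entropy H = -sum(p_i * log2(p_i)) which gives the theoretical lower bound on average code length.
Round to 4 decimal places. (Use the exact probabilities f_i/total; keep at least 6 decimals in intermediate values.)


Per-symbol terms -p_i * log2(p_i) with p_i = f_i/55:
  p = 12/55 = 0.218182: log2(p) = -2.196397, -p*log2(p) = 0.479214
  p = 5/55 = 0.090909: log2(p) = -3.459432, -p*log2(p) = 0.314494
  p = 4/55 = 0.072727: log2(p) = -3.781360, -p*log2(p) = 0.275008
  p = 15/55 = 0.272727: log2(p) = -1.874469, -p*log2(p) = 0.511219
  p = 4/55 = 0.072727: log2(p) = -3.781360, -p*log2(p) = 0.275008
  p = 15/55 = 0.272727: log2(p) = -1.874469, -p*log2(p) = 0.511219
H = 0.479214 + 0.314494 + 0.275008 + 0.511219 + 0.275008 + 0.511219 = 2.366162

H = 2.3662 bits/symbol


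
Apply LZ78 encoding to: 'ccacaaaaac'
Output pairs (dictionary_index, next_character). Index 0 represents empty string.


LZ78 encoding steps:
Dictionary: {0: ''}
Step 1: w='' (idx 0), next='c' -> output (0, 'c'), add 'c' as idx 1
Step 2: w='c' (idx 1), next='a' -> output (1, 'a'), add 'ca' as idx 2
Step 3: w='ca' (idx 2), next='a' -> output (2, 'a'), add 'caa' as idx 3
Step 4: w='' (idx 0), next='a' -> output (0, 'a'), add 'a' as idx 4
Step 5: w='a' (idx 4), next='a' -> output (4, 'a'), add 'aa' as idx 5
Step 6: w='c' (idx 1), end of input -> output (1, '')


Encoded: [(0, 'c'), (1, 'a'), (2, 'a'), (0, 'a'), (4, 'a'), (1, '')]


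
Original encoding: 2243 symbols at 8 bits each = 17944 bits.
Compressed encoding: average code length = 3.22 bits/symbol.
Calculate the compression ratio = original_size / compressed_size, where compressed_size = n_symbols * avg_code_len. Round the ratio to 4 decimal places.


original_size = n_symbols * orig_bits = 2243 * 8 = 17944 bits
compressed_size = n_symbols * avg_code_len = 2243 * 3.22 = 7222.46 bits
ratio = original_size / compressed_size = 17944 / 7222.46 = 2.4845

Compression ratio = 2.4845


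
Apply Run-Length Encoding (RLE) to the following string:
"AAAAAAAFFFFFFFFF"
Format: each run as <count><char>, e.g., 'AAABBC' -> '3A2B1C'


Scanning runs left to right:
  i=0: run of 'A' x 7 -> '7A'
  i=7: run of 'F' x 9 -> '9F'

RLE = 7A9F


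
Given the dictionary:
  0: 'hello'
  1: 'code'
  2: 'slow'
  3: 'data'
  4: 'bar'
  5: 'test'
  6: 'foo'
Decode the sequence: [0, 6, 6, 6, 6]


Look up each index in the dictionary:
  0 -> 'hello'
  6 -> 'foo'
  6 -> 'foo'
  6 -> 'foo'
  6 -> 'foo'

Decoded: "hello foo foo foo foo"


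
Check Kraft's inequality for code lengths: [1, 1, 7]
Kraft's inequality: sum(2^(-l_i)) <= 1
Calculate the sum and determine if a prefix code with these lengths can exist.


Sum = 2^(-1) + 2^(-1) + 2^(-7)
    = 0.5 + 0.5 + 0.0078125
    = 129/128 = 1.0078125
Since 1.0078125 > 1, Kraft's inequality is NOT satisfied.
A prefix code with these lengths CANNOT exist.

Kraft sum = 1.0078125. Not satisfied.


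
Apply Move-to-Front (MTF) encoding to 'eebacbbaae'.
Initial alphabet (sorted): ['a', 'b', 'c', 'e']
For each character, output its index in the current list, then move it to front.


MTF encoding:
'e': index 3 in ['a', 'b', 'c', 'e'] -> ['e', 'a', 'b', 'c']
'e': index 0 in ['e', 'a', 'b', 'c'] -> ['e', 'a', 'b', 'c']
'b': index 2 in ['e', 'a', 'b', 'c'] -> ['b', 'e', 'a', 'c']
'a': index 2 in ['b', 'e', 'a', 'c'] -> ['a', 'b', 'e', 'c']
'c': index 3 in ['a', 'b', 'e', 'c'] -> ['c', 'a', 'b', 'e']
'b': index 2 in ['c', 'a', 'b', 'e'] -> ['b', 'c', 'a', 'e']
'b': index 0 in ['b', 'c', 'a', 'e'] -> ['b', 'c', 'a', 'e']
'a': index 2 in ['b', 'c', 'a', 'e'] -> ['a', 'b', 'c', 'e']
'a': index 0 in ['a', 'b', 'c', 'e'] -> ['a', 'b', 'c', 'e']
'e': index 3 in ['a', 'b', 'c', 'e'] -> ['e', 'a', 'b', 'c']


Output: [3, 0, 2, 2, 3, 2, 0, 2, 0, 3]
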